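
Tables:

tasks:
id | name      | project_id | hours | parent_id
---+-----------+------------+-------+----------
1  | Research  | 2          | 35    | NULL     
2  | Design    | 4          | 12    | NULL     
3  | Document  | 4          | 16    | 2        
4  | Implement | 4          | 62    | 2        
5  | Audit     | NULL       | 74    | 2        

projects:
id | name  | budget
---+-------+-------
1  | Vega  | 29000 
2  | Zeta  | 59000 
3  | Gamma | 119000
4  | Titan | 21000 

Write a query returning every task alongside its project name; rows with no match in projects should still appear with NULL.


LEFT JOIN keeps every row from tasks (the left table); where project_id has no match in projects, the project columns become NULL. Walk through each task:
  - task 1 (Research): project_id=2 -> matches Zeta
  - task 2 (Design): project_id=4 -> matches Titan
  - task 3 (Document): project_id=4 -> matches Titan
  - task 4 (Implement): project_id=4 -> matches Titan
  - task 5 (Audit): project_id=NULL, no match -> kept with NULL
All 5 rows appear; 1 has NULL project.

SQL:
SELECT a.name, b.name AS project
FROM tasks a
LEFT JOIN projects b ON a.project_id = b.id

Result:
name      | project
----------+--------
Research  | Zeta   
Design    | Titan  
Document  | Titan  
Implement | Titan  
Audit     | NULL   


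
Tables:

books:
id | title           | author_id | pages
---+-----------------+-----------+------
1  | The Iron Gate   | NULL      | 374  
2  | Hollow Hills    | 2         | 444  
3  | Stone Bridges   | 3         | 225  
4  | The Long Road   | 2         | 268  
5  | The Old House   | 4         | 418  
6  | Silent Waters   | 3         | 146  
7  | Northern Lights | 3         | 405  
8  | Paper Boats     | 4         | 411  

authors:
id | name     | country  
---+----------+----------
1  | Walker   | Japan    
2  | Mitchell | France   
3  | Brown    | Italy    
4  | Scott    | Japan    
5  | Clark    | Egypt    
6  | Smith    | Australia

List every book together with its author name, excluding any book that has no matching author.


INNER JOIN keeps only books rows whose author_id matches an id in authors. Walk through each book:
  - book 1 (The Iron Gate): author_id=NULL, no match -> dropped
  - book 2 (Hollow Hills): author_id=2 -> matches Mitchell
  - book 3 (Stone Bridges): author_id=3 -> matches Brown
  - book 4 (The Long Road): author_id=2 -> matches Mitchell
  - book 5 (The Old House): author_id=4 -> matches Scott
  - book 6 (Silent Waters): author_id=3 -> matches Brown
  - book 7 (Northern Lights): author_id=3 -> matches Brown
  - book 8 (Paper Boats): author_id=4 -> matches Scott
So 1 of 8 rows is dropped.

SQL:
SELECT a.title, b.name AS author
FROM books a
INNER JOIN authors b ON a.author_id = b.id

Result:
title           | author  
----------------+---------
Hollow Hills    | Mitchell
Stone Bridges   | Brown   
The Long Road   | Mitchell
The Old House   | Scott   
Silent Waters   | Brown   
Northern Lights | Brown   
Paper Boats     | Scott   


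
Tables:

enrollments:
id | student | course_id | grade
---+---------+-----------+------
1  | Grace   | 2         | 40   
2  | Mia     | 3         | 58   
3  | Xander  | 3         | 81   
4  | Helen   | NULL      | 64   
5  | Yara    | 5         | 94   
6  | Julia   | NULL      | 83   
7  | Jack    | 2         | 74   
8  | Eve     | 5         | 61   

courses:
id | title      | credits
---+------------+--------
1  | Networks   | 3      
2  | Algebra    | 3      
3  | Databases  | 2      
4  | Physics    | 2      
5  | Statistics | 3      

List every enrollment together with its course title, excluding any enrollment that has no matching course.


INNER JOIN keeps only enrollments rows whose course_id matches an id in courses. Walk through each enrollment:
  - enrollment 1 (Grace): course_id=2 -> matches Algebra
  - enrollment 2 (Mia): course_id=3 -> matches Databases
  - enrollment 3 (Xander): course_id=3 -> matches Databases
  - enrollment 4 (Helen): course_id=NULL, no match -> dropped
  - enrollment 5 (Yara): course_id=5 -> matches Statistics
  - enrollment 6 (Julia): course_id=NULL, no match -> dropped
  - enrollment 7 (Jack): course_id=2 -> matches Algebra
  - enrollment 8 (Eve): course_id=5 -> matches Statistics
So 2 of 8 rows are dropped.

SQL:
SELECT a.student, b.title AS course
FROM enrollments a
INNER JOIN courses b ON a.course_id = b.id

Result:
student | course    
--------+-----------
Grace   | Algebra   
Mia     | Databases 
Xander  | Databases 
Yara    | Statistics
Jack    | Algebra   
Eve     | Statistics


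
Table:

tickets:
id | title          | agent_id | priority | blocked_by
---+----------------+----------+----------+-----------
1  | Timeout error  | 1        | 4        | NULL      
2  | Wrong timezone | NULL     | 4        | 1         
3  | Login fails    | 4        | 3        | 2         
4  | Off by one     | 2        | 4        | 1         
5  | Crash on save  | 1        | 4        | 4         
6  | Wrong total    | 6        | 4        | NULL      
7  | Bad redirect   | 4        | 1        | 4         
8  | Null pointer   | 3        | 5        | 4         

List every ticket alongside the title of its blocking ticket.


This is a self-join: tickets is joined to a second copy of itself, matching each row's blocked_by to another row's id. Use LEFT JOIN so rows with blocked_by=NULL are kept.
  - ticket 1 (Timeout error): blocked_by=NULL -> NULL
  - ticket 2 (Wrong timezone): blocked_by=1 -> Timeout error
  - ticket 3 (Login fails): blocked_by=2 -> Wrong timezone
  - ticket 4 (Off by one): blocked_by=1 -> Timeout error
  - ticket 5 (Crash on save): blocked_by=4 -> Off by one
  - ticket 6 (Wrong total): blocked_by=NULL -> NULL
  - ticket 7 (Bad redirect): blocked_by=4 -> Off by one
  - ticket 8 (Null pointer): blocked_by=4 -> Off by one

SQL:
SELECT a.title AS item, b.title AS blocked_by
FROM tickets a
LEFT JOIN tickets b ON a.blocked_by = b.id

Result:
item           | blocked_by    
---------------+---------------
Timeout error  | NULL          
Wrong timezone | Timeout error 
Login fails    | Wrong timezone
Off by one     | Timeout error 
Crash on save  | Off by one    
Wrong total    | NULL          
Bad redirect   | Off by one    
Null pointer   | Off by one    


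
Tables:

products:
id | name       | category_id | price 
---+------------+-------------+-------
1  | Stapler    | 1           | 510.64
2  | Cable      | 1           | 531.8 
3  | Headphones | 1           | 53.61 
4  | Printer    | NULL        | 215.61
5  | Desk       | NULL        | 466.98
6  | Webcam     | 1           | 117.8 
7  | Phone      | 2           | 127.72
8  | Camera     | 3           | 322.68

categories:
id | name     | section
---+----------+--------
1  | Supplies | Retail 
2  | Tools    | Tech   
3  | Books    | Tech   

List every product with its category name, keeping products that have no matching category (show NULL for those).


LEFT JOIN keeps every row from products (the left table); where category_id has no match in categories, the category columns become NULL. Walk through each product:
  - product 1 (Stapler): category_id=1 -> matches Supplies
  - product 2 (Cable): category_id=1 -> matches Supplies
  - product 3 (Headphones): category_id=1 -> matches Supplies
  - product 4 (Printer): category_id=NULL, no match -> kept with NULL
  - product 5 (Desk): category_id=NULL, no match -> kept with NULL
  - product 6 (Webcam): category_id=1 -> matches Supplies
  - product 7 (Phone): category_id=2 -> matches Tools
  - product 8 (Camera): category_id=3 -> matches Books
All 8 rows appear; 2 have NULL category.

SQL:
SELECT a.name, b.name AS category
FROM products a
LEFT JOIN categories b ON a.category_id = b.id

Result:
name       | category
-----------+---------
Stapler    | Supplies
Cable      | Supplies
Headphones | Supplies
Printer    | NULL    
Desk       | NULL    
Webcam     | Supplies
Phone      | Tools   
Camera     | Books   


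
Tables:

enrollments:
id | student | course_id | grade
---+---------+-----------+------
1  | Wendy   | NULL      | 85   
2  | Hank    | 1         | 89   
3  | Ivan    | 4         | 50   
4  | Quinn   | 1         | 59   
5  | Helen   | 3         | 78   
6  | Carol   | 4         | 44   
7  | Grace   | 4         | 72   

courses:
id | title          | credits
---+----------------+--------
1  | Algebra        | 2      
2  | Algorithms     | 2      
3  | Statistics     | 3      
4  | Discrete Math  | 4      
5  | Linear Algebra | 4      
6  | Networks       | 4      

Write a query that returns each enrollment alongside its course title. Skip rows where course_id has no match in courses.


INNER JOIN keeps only enrollments rows whose course_id matches an id in courses. Walk through each enrollment:
  - enrollment 1 (Wendy): course_id=NULL, no match -> dropped
  - enrollment 2 (Hank): course_id=1 -> matches Algebra
  - enrollment 3 (Ivan): course_id=4 -> matches Discrete Math
  - enrollment 4 (Quinn): course_id=1 -> matches Algebra
  - enrollment 5 (Helen): course_id=3 -> matches Statistics
  - enrollment 6 (Carol): course_id=4 -> matches Discrete Math
  - enrollment 7 (Grace): course_id=4 -> matches Discrete Math
So 1 of 7 rows is dropped.

SQL:
SELECT a.student, b.title AS course
FROM enrollments a
INNER JOIN courses b ON a.course_id = b.id

Result:
student | course       
--------+--------------
Hank    | Algebra      
Ivan    | Discrete Math
Quinn   | Algebra      
Helen   | Statistics   
Carol   | Discrete Math
Grace   | Discrete Math


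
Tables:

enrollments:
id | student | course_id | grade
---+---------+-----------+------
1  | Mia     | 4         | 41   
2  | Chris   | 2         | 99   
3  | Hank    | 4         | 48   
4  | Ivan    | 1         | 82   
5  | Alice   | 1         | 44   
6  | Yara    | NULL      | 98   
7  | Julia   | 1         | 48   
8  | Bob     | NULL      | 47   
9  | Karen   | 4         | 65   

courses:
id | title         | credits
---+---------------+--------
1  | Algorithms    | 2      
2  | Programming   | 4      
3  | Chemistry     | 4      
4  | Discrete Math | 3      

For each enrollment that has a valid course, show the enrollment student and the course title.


INNER JOIN keeps only enrollments rows whose course_id matches an id in courses. Walk through each enrollment:
  - enrollment 1 (Mia): course_id=4 -> matches Discrete Math
  - enrollment 2 (Chris): course_id=2 -> matches Programming
  - enrollment 3 (Hank): course_id=4 -> matches Discrete Math
  - enrollment 4 (Ivan): course_id=1 -> matches Algorithms
  - enrollment 5 (Alice): course_id=1 -> matches Algorithms
  - enrollment 6 (Yara): course_id=NULL, no match -> dropped
  - enrollment 7 (Julia): course_id=1 -> matches Algorithms
  - enrollment 8 (Bob): course_id=NULL, no match -> dropped
  - enrollment 9 (Karen): course_id=4 -> matches Discrete Math
So 2 of 9 rows are dropped.

SQL:
SELECT a.student, b.title AS course
FROM enrollments a
INNER JOIN courses b ON a.course_id = b.id

Result:
student | course       
--------+--------------
Mia     | Discrete Math
Chris   | Programming  
Hank    | Discrete Math
Ivan    | Algorithms   
Alice   | Algorithms   
Julia   | Algorithms   
Karen   | Discrete Math


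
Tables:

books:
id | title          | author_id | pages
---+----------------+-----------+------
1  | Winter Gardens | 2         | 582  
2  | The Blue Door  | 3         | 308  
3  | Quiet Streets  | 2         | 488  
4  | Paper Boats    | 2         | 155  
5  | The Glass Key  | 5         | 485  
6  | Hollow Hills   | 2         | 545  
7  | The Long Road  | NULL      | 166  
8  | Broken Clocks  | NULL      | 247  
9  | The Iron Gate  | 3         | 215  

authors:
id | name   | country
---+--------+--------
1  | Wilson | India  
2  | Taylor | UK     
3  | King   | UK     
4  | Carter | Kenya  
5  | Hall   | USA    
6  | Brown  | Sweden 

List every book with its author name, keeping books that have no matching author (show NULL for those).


LEFT JOIN keeps every row from books (the left table); where author_id has no match in authors, the author columns become NULL. Walk through each book:
  - book 1 (Winter Gardens): author_id=2 -> matches Taylor
  - book 2 (The Blue Door): author_id=3 -> matches King
  - book 3 (Quiet Streets): author_id=2 -> matches Taylor
  - book 4 (Paper Boats): author_id=2 -> matches Taylor
  - book 5 (The Glass Key): author_id=5 -> matches Hall
  - book 6 (Hollow Hills): author_id=2 -> matches Taylor
  - book 7 (The Long Road): author_id=NULL, no match -> kept with NULL
  - book 8 (Broken Clocks): author_id=NULL, no match -> kept with NULL
  - book 9 (The Iron Gate): author_id=3 -> matches King
All 9 rows appear; 2 have NULL author.

SQL:
SELECT a.title, b.name AS author
FROM books a
LEFT JOIN authors b ON a.author_id = b.id

Result:
title          | author
---------------+-------
Winter Gardens | Taylor
The Blue Door  | King  
Quiet Streets  | Taylor
Paper Boats    | Taylor
The Glass Key  | Hall  
Hollow Hills   | Taylor
The Long Road  | NULL  
Broken Clocks  | NULL  
The Iron Gate  | King  


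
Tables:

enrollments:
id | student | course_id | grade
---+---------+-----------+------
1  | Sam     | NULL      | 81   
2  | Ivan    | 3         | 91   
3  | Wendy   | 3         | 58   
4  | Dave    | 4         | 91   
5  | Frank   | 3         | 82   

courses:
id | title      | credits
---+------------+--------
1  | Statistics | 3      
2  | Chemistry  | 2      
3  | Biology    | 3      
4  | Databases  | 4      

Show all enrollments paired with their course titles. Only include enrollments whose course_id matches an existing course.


INNER JOIN keeps only enrollments rows whose course_id matches an id in courses. Walk through each enrollment:
  - enrollment 1 (Sam): course_id=NULL, no match -> dropped
  - enrollment 2 (Ivan): course_id=3 -> matches Biology
  - enrollment 3 (Wendy): course_id=3 -> matches Biology
  - enrollment 4 (Dave): course_id=4 -> matches Databases
  - enrollment 5 (Frank): course_id=3 -> matches Biology
So 1 of 5 rows is dropped.

SQL:
SELECT a.student, b.title AS course
FROM enrollments a
INNER JOIN courses b ON a.course_id = b.id

Result:
student | course   
--------+----------
Ivan    | Biology  
Wendy   | Biology  
Dave    | Databases
Frank   | Biology  


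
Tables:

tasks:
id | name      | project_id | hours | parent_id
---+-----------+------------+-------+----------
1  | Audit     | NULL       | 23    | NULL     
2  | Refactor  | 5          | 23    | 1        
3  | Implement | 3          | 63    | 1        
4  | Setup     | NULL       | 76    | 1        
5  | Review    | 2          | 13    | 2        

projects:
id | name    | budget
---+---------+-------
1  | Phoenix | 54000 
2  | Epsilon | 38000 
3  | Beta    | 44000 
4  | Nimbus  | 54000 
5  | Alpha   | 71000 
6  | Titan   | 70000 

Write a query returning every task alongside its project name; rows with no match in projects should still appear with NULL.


LEFT JOIN keeps every row from tasks (the left table); where project_id has no match in projects, the project columns become NULL. Walk through each task:
  - task 1 (Audit): project_id=NULL, no match -> kept with NULL
  - task 2 (Refactor): project_id=5 -> matches Alpha
  - task 3 (Implement): project_id=3 -> matches Beta
  - task 4 (Setup): project_id=NULL, no match -> kept with NULL
  - task 5 (Review): project_id=2 -> matches Epsilon
All 5 rows appear; 2 have NULL project.

SQL:
SELECT a.name, b.name AS project
FROM tasks a
LEFT JOIN projects b ON a.project_id = b.id

Result:
name      | project
----------+--------
Audit     | NULL   
Refactor  | Alpha  
Implement | Beta   
Setup     | NULL   
Review    | Epsilon


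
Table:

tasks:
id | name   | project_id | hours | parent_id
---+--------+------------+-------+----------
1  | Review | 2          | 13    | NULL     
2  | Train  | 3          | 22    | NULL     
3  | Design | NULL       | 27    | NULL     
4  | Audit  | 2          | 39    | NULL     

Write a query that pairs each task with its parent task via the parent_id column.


This is a self-join: tasks is joined to a second copy of itself, matching each row's parent_id to another row's id. Use LEFT JOIN so rows with parent_id=NULL are kept.
  - task 1 (Review): parent_id=NULL -> NULL
  - task 2 (Train): parent_id=NULL -> NULL
  - task 3 (Design): parent_id=NULL -> NULL
  - task 4 (Audit): parent_id=NULL -> NULL

SQL:
SELECT a.name AS item, b.name AS parent
FROM tasks a
LEFT JOIN tasks b ON a.parent_id = b.id

Result:
item   | parent
-------+-------
Review | NULL  
Train  | NULL  
Design | NULL  
Audit  | NULL  


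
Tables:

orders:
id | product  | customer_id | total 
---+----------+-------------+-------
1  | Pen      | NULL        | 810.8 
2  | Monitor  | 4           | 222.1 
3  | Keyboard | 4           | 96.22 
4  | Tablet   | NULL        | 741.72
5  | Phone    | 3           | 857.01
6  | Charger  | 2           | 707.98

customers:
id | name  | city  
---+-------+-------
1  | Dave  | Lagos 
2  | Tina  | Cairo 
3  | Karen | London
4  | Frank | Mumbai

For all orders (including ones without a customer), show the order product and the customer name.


LEFT JOIN keeps every row from orders (the left table); where customer_id has no match in customers, the customer columns become NULL. Walk through each order:
  - order 1 (Pen): customer_id=NULL, no match -> kept with NULL
  - order 2 (Monitor): customer_id=4 -> matches Frank
  - order 3 (Keyboard): customer_id=4 -> matches Frank
  - order 4 (Tablet): customer_id=NULL, no match -> kept with NULL
  - order 5 (Phone): customer_id=3 -> matches Karen
  - order 6 (Charger): customer_id=2 -> matches Tina
All 6 rows appear; 2 have NULL customer.

SQL:
SELECT a.product, b.name AS customer
FROM orders a
LEFT JOIN customers b ON a.customer_id = b.id

Result:
product  | customer
---------+---------
Pen      | NULL    
Monitor  | Frank   
Keyboard | Frank   
Tablet   | NULL    
Phone    | Karen   
Charger  | Tina    


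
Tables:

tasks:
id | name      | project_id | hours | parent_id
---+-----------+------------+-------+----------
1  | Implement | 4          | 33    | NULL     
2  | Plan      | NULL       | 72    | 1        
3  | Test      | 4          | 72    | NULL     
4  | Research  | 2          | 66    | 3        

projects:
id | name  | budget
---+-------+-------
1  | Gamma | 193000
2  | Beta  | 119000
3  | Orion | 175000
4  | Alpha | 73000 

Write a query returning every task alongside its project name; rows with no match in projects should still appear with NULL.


LEFT JOIN keeps every row from tasks (the left table); where project_id has no match in projects, the project columns become NULL. Walk through each task:
  - task 1 (Implement): project_id=4 -> matches Alpha
  - task 2 (Plan): project_id=NULL, no match -> kept with NULL
  - task 3 (Test): project_id=4 -> matches Alpha
  - task 4 (Research): project_id=2 -> matches Beta
All 4 rows appear; 1 has NULL project.

SQL:
SELECT a.name, b.name AS project
FROM tasks a
LEFT JOIN projects b ON a.project_id = b.id

Result:
name      | project
----------+--------
Implement | Alpha  
Plan      | NULL   
Test      | Alpha  
Research  | Beta   


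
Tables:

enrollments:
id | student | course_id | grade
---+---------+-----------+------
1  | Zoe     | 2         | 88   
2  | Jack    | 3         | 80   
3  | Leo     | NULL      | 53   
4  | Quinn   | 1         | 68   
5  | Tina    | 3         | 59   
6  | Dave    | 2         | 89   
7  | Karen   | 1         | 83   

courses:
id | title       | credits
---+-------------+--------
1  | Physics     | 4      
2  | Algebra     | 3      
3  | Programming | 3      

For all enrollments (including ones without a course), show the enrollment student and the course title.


LEFT JOIN keeps every row from enrollments (the left table); where course_id has no match in courses, the course columns become NULL. Walk through each enrollment:
  - enrollment 1 (Zoe): course_id=2 -> matches Algebra
  - enrollment 2 (Jack): course_id=3 -> matches Programming
  - enrollment 3 (Leo): course_id=NULL, no match -> kept with NULL
  - enrollment 4 (Quinn): course_id=1 -> matches Physics
  - enrollment 5 (Tina): course_id=3 -> matches Programming
  - enrollment 6 (Dave): course_id=2 -> matches Algebra
  - enrollment 7 (Karen): course_id=1 -> matches Physics
All 7 rows appear; 1 has NULL course.

SQL:
SELECT a.student, b.title AS course
FROM enrollments a
LEFT JOIN courses b ON a.course_id = b.id

Result:
student | course     
--------+------------
Zoe     | Algebra    
Jack    | Programming
Leo     | NULL       
Quinn   | Physics    
Tina    | Programming
Dave    | Algebra    
Karen   | Physics    


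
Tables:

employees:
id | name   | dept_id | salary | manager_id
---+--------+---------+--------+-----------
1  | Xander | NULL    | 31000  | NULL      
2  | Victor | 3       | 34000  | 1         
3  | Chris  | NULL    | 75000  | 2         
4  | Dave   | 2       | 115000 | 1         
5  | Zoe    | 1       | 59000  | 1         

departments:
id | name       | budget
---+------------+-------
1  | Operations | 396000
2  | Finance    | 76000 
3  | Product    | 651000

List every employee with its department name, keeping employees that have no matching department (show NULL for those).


LEFT JOIN keeps every row from employees (the left table); where dept_id has no match in departments, the department columns become NULL. Walk through each employee:
  - employee 1 (Xander): dept_id=NULL, no match -> kept with NULL
  - employee 2 (Victor): dept_id=3 -> matches Product
  - employee 3 (Chris): dept_id=NULL, no match -> kept with NULL
  - employee 4 (Dave): dept_id=2 -> matches Finance
  - employee 5 (Zoe): dept_id=1 -> matches Operations
All 5 rows appear; 2 have NULL department.

SQL:
SELECT a.name, b.name AS department
FROM employees a
LEFT JOIN departments b ON a.dept_id = b.id

Result:
name   | department
-------+-----------
Xander | NULL      
Victor | Product   
Chris  | NULL      
Dave   | Finance   
Zoe    | Operations


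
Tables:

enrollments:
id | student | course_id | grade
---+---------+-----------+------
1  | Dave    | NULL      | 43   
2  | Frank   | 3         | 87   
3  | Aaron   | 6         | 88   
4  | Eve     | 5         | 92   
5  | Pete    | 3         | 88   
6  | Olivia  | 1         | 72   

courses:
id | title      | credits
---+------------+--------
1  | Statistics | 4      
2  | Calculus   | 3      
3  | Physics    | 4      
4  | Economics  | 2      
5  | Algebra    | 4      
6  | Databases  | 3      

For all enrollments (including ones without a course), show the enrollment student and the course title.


LEFT JOIN keeps every row from enrollments (the left table); where course_id has no match in courses, the course columns become NULL. Walk through each enrollment:
  - enrollment 1 (Dave): course_id=NULL, no match -> kept with NULL
  - enrollment 2 (Frank): course_id=3 -> matches Physics
  - enrollment 3 (Aaron): course_id=6 -> matches Databases
  - enrollment 4 (Eve): course_id=5 -> matches Algebra
  - enrollment 5 (Pete): course_id=3 -> matches Physics
  - enrollment 6 (Olivia): course_id=1 -> matches Statistics
All 6 rows appear; 1 has NULL course.

SQL:
SELECT a.student, b.title AS course
FROM enrollments a
LEFT JOIN courses b ON a.course_id = b.id

Result:
student | course    
--------+-----------
Dave    | NULL      
Frank   | Physics   
Aaron   | Databases 
Eve     | Algebra   
Pete    | Physics   
Olivia  | Statistics


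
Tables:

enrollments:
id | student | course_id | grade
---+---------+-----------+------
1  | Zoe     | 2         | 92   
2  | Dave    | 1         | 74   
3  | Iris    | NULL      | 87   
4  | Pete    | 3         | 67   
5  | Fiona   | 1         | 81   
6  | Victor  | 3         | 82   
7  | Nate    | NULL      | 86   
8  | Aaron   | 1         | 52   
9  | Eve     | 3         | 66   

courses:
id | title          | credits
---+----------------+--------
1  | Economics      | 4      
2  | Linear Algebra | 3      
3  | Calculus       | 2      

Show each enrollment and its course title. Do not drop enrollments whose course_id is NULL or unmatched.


LEFT JOIN keeps every row from enrollments (the left table); where course_id has no match in courses, the course columns become NULL. Walk through each enrollment:
  - enrollment 1 (Zoe): course_id=2 -> matches Linear Algebra
  - enrollment 2 (Dave): course_id=1 -> matches Economics
  - enrollment 3 (Iris): course_id=NULL, no match -> kept with NULL
  - enrollment 4 (Pete): course_id=3 -> matches Calculus
  - enrollment 5 (Fiona): course_id=1 -> matches Economics
  - enrollment 6 (Victor): course_id=3 -> matches Calculus
  - enrollment 7 (Nate): course_id=NULL, no match -> kept with NULL
  - enrollment 8 (Aaron): course_id=1 -> matches Economics
  - enrollment 9 (Eve): course_id=3 -> matches Calculus
All 9 rows appear; 2 have NULL course.

SQL:
SELECT a.student, b.title AS course
FROM enrollments a
LEFT JOIN courses b ON a.course_id = b.id

Result:
student | course        
--------+---------------
Zoe     | Linear Algebra
Dave    | Economics     
Iris    | NULL          
Pete    | Calculus      
Fiona   | Economics     
Victor  | Calculus      
Nate    | NULL          
Aaron   | Economics     
Eve     | Calculus      


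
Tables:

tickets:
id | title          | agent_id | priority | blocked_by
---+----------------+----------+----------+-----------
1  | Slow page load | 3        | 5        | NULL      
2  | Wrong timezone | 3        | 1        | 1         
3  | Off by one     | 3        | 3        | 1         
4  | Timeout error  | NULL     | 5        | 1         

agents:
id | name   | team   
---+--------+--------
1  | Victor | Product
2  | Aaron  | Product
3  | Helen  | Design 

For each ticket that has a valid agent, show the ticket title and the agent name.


INNER JOIN keeps only tickets rows whose agent_id matches an id in agents. Walk through each ticket:
  - ticket 1 (Slow page load): agent_id=3 -> matches Helen
  - ticket 2 (Wrong timezone): agent_id=3 -> matches Helen
  - ticket 3 (Off by one): agent_id=3 -> matches Helen
  - ticket 4 (Timeout error): agent_id=NULL, no match -> dropped
So 1 of 4 rows is dropped.

SQL:
SELECT a.title, b.name AS agent
FROM tickets a
INNER JOIN agents b ON a.agent_id = b.id

Result:
title          | agent
---------------+------
Slow page load | Helen
Wrong timezone | Helen
Off by one     | Helen


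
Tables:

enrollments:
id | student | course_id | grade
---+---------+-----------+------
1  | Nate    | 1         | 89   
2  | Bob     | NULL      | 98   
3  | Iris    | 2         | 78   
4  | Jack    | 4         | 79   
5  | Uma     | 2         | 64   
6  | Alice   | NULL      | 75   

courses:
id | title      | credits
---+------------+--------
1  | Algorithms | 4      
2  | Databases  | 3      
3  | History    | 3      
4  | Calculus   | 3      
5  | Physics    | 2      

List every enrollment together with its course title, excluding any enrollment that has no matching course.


INNER JOIN keeps only enrollments rows whose course_id matches an id in courses. Walk through each enrollment:
  - enrollment 1 (Nate): course_id=1 -> matches Algorithms
  - enrollment 2 (Bob): course_id=NULL, no match -> dropped
  - enrollment 3 (Iris): course_id=2 -> matches Databases
  - enrollment 4 (Jack): course_id=4 -> matches Calculus
  - enrollment 5 (Uma): course_id=2 -> matches Databases
  - enrollment 6 (Alice): course_id=NULL, no match -> dropped
So 2 of 6 rows are dropped.

SQL:
SELECT a.student, b.title AS course
FROM enrollments a
INNER JOIN courses b ON a.course_id = b.id

Result:
student | course    
--------+-----------
Nate    | Algorithms
Iris    | Databases 
Jack    | Calculus  
Uma     | Databases 


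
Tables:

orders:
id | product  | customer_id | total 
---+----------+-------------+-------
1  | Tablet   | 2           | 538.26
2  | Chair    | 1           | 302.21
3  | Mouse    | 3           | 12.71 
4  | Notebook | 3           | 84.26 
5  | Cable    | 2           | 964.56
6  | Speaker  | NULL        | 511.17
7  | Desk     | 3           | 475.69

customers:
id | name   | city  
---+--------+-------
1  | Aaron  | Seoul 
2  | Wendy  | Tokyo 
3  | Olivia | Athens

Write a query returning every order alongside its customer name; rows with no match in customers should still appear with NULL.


LEFT JOIN keeps every row from orders (the left table); where customer_id has no match in customers, the customer columns become NULL. Walk through each order:
  - order 1 (Tablet): customer_id=2 -> matches Wendy
  - order 2 (Chair): customer_id=1 -> matches Aaron
  - order 3 (Mouse): customer_id=3 -> matches Olivia
  - order 4 (Notebook): customer_id=3 -> matches Olivia
  - order 5 (Cable): customer_id=2 -> matches Wendy
  - order 6 (Speaker): customer_id=NULL, no match -> kept with NULL
  - order 7 (Desk): customer_id=3 -> matches Olivia
All 7 rows appear; 1 has NULL customer.

SQL:
SELECT a.product, b.name AS customer
FROM orders a
LEFT JOIN customers b ON a.customer_id = b.id

Result:
product  | customer
---------+---------
Tablet   | Wendy   
Chair    | Aaron   
Mouse    | Olivia  
Notebook | Olivia  
Cable    | Wendy   
Speaker  | NULL    
Desk     | Olivia  


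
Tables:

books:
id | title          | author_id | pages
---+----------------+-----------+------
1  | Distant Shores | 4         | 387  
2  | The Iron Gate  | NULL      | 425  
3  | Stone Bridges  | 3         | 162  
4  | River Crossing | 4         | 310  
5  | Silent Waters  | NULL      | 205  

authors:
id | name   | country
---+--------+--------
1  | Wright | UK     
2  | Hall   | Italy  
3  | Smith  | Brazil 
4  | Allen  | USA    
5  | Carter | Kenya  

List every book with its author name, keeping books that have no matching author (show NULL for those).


LEFT JOIN keeps every row from books (the left table); where author_id has no match in authors, the author columns become NULL. Walk through each book:
  - book 1 (Distant Shores): author_id=4 -> matches Allen
  - book 2 (The Iron Gate): author_id=NULL, no match -> kept with NULL
  - book 3 (Stone Bridges): author_id=3 -> matches Smith
  - book 4 (River Crossing): author_id=4 -> matches Allen
  - book 5 (Silent Waters): author_id=NULL, no match -> kept with NULL
All 5 rows appear; 2 have NULL author.

SQL:
SELECT a.title, b.name AS author
FROM books a
LEFT JOIN authors b ON a.author_id = b.id

Result:
title          | author
---------------+-------
Distant Shores | Allen 
The Iron Gate  | NULL  
Stone Bridges  | Smith 
River Crossing | Allen 
Silent Waters  | NULL  


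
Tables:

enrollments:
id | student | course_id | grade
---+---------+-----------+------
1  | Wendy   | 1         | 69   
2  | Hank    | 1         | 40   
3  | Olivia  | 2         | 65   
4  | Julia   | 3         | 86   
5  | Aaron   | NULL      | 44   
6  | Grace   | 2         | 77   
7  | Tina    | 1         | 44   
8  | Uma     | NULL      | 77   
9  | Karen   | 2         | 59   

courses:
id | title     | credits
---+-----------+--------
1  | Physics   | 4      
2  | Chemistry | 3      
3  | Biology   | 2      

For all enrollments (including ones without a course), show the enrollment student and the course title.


LEFT JOIN keeps every row from enrollments (the left table); where course_id has no match in courses, the course columns become NULL. Walk through each enrollment:
  - enrollment 1 (Wendy): course_id=1 -> matches Physics
  - enrollment 2 (Hank): course_id=1 -> matches Physics
  - enrollment 3 (Olivia): course_id=2 -> matches Chemistry
  - enrollment 4 (Julia): course_id=3 -> matches Biology
  - enrollment 5 (Aaron): course_id=NULL, no match -> kept with NULL
  - enrollment 6 (Grace): course_id=2 -> matches Chemistry
  - enrollment 7 (Tina): course_id=1 -> matches Physics
  - enrollment 8 (Uma): course_id=NULL, no match -> kept with NULL
  - enrollment 9 (Karen): course_id=2 -> matches Chemistry
All 9 rows appear; 2 have NULL course.

SQL:
SELECT a.student, b.title AS course
FROM enrollments a
LEFT JOIN courses b ON a.course_id = b.id

Result:
student | course   
--------+----------
Wendy   | Physics  
Hank    | Physics  
Olivia  | Chemistry
Julia   | Biology  
Aaron   | NULL     
Grace   | Chemistry
Tina    | Physics  
Uma     | NULL     
Karen   | Chemistry


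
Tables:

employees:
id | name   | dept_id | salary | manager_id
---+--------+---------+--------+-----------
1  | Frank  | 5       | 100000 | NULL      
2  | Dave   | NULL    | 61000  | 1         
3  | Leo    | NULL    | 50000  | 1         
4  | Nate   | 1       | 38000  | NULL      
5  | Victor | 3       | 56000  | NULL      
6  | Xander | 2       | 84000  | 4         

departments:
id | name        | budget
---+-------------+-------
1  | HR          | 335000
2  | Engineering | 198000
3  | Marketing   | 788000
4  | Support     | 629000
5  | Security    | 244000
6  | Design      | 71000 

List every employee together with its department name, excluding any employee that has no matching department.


INNER JOIN keeps only employees rows whose dept_id matches an id in departments. Walk through each employee:
  - employee 1 (Frank): dept_id=5 -> matches Security
  - employee 2 (Dave): dept_id=NULL, no match -> dropped
  - employee 3 (Leo): dept_id=NULL, no match -> dropped
  - employee 4 (Nate): dept_id=1 -> matches HR
  - employee 5 (Victor): dept_id=3 -> matches Marketing
  - employee 6 (Xander): dept_id=2 -> matches Engineering
So 2 of 6 rows are dropped.

SQL:
SELECT a.name, b.name AS department
FROM employees a
INNER JOIN departments b ON a.dept_id = b.id

Result:
name   | department 
-------+------------
Frank  | Security   
Nate   | HR         
Victor | Marketing  
Xander | Engineering


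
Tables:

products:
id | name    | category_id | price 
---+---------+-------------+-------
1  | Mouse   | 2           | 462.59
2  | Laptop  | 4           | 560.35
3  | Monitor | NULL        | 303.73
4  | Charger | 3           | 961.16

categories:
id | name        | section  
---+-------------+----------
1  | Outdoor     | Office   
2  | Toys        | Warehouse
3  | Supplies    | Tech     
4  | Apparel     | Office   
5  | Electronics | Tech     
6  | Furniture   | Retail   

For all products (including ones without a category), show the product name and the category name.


LEFT JOIN keeps every row from products (the left table); where category_id has no match in categories, the category columns become NULL. Walk through each product:
  - product 1 (Mouse): category_id=2 -> matches Toys
  - product 2 (Laptop): category_id=4 -> matches Apparel
  - product 3 (Monitor): category_id=NULL, no match -> kept with NULL
  - product 4 (Charger): category_id=3 -> matches Supplies
All 4 rows appear; 1 has NULL category.

SQL:
SELECT a.name, b.name AS category
FROM products a
LEFT JOIN categories b ON a.category_id = b.id

Result:
name    | category
--------+---------
Mouse   | Toys    
Laptop  | Apparel 
Monitor | NULL    
Charger | Supplies


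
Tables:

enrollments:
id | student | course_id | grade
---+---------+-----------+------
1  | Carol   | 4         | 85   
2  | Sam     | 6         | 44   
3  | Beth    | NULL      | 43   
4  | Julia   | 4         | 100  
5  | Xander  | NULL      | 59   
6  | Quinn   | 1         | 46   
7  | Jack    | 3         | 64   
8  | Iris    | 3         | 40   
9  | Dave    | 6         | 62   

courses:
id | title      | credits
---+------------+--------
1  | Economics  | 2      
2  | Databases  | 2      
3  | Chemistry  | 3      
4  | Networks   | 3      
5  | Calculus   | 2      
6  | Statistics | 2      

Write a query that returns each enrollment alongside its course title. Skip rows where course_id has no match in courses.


INNER JOIN keeps only enrollments rows whose course_id matches an id in courses. Walk through each enrollment:
  - enrollment 1 (Carol): course_id=4 -> matches Networks
  - enrollment 2 (Sam): course_id=6 -> matches Statistics
  - enrollment 3 (Beth): course_id=NULL, no match -> dropped
  - enrollment 4 (Julia): course_id=4 -> matches Networks
  - enrollment 5 (Xander): course_id=NULL, no match -> dropped
  - enrollment 6 (Quinn): course_id=1 -> matches Economics
  - enrollment 7 (Jack): course_id=3 -> matches Chemistry
  - enrollment 8 (Iris): course_id=3 -> matches Chemistry
  - enrollment 9 (Dave): course_id=6 -> matches Statistics
So 2 of 9 rows are dropped.

SQL:
SELECT a.student, b.title AS course
FROM enrollments a
INNER JOIN courses b ON a.course_id = b.id

Result:
student | course    
--------+-----------
Carol   | Networks  
Sam     | Statistics
Julia   | Networks  
Quinn   | Economics 
Jack    | Chemistry 
Iris    | Chemistry 
Dave    | Statistics


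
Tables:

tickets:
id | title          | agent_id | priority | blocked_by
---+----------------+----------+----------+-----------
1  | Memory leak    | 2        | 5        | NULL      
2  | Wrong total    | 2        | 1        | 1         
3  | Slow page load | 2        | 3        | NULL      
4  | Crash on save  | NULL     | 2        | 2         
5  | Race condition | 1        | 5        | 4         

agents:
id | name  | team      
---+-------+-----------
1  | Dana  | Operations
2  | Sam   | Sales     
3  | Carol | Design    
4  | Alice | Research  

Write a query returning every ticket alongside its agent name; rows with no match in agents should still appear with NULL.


LEFT JOIN keeps every row from tickets (the left table); where agent_id has no match in agents, the agent columns become NULL. Walk through each ticket:
  - ticket 1 (Memory leak): agent_id=2 -> matches Sam
  - ticket 2 (Wrong total): agent_id=2 -> matches Sam
  - ticket 3 (Slow page load): agent_id=2 -> matches Sam
  - ticket 4 (Crash on save): agent_id=NULL, no match -> kept with NULL
  - ticket 5 (Race condition): agent_id=1 -> matches Dana
All 5 rows appear; 1 has NULL agent.

SQL:
SELECT a.title, b.name AS agent
FROM tickets a
LEFT JOIN agents b ON a.agent_id = b.id

Result:
title          | agent
---------------+------
Memory leak    | Sam  
Wrong total    | Sam  
Slow page load | Sam  
Crash on save  | NULL 
Race condition | Dana 


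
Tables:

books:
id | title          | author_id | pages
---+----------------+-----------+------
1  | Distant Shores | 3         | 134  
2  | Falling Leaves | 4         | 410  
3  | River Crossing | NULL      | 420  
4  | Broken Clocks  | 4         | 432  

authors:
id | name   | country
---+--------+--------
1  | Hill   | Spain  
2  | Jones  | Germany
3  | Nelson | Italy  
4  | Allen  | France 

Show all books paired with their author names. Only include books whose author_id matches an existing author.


INNER JOIN keeps only books rows whose author_id matches an id in authors. Walk through each book:
  - book 1 (Distant Shores): author_id=3 -> matches Nelson
  - book 2 (Falling Leaves): author_id=4 -> matches Allen
  - book 3 (River Crossing): author_id=NULL, no match -> dropped
  - book 4 (Broken Clocks): author_id=4 -> matches Allen
So 1 of 4 rows is dropped.

SQL:
SELECT a.title, b.name AS author
FROM books a
INNER JOIN authors b ON a.author_id = b.id

Result:
title          | author
---------------+-------
Distant Shores | Nelson
Falling Leaves | Allen 
Broken Clocks  | Allen 


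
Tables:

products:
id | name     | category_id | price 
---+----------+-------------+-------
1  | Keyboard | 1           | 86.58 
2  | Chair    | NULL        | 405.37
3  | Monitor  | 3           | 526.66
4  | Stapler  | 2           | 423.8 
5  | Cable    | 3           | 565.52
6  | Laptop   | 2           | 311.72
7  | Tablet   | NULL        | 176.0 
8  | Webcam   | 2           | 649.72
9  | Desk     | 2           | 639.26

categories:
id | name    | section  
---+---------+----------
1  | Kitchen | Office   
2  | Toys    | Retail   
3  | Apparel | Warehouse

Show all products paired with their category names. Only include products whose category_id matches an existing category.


INNER JOIN keeps only products rows whose category_id matches an id in categories. Walk through each product:
  - product 1 (Keyboard): category_id=1 -> matches Kitchen
  - product 2 (Chair): category_id=NULL, no match -> dropped
  - product 3 (Monitor): category_id=3 -> matches Apparel
  - product 4 (Stapler): category_id=2 -> matches Toys
  - product 5 (Cable): category_id=3 -> matches Apparel
  - product 6 (Laptop): category_id=2 -> matches Toys
  - product 7 (Tablet): category_id=NULL, no match -> dropped
  - product 8 (Webcam): category_id=2 -> matches Toys
  - product 9 (Desk): category_id=2 -> matches Toys
So 2 of 9 rows are dropped.

SQL:
SELECT a.name, b.name AS category
FROM products a
INNER JOIN categories b ON a.category_id = b.id

Result:
name     | category
---------+---------
Keyboard | Kitchen 
Monitor  | Apparel 
Stapler  | Toys    
Cable    | Apparel 
Laptop   | Toys    
Webcam   | Toys    
Desk     | Toys    
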